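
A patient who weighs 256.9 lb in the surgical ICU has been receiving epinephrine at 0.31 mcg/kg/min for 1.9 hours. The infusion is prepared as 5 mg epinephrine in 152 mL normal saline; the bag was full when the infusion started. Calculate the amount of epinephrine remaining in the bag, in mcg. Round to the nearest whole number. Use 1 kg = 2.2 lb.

Weight = 256.9 lb ÷ 2.2 lb/kg = 116.7727 kg
Dose = 0.31 mcg/kg/min × 116.7727 kg = 36.19955 mcg/min
36.19955 mcg/min × 60 min/hr = 2171.973 mcg/hr
Concentration = 5 mg ÷ 152 mL = 0.03289474 mg/mL = 32.89474 mcg/mL
Rate = 2171.973 mcg/hr ÷ 32.89474 mcg/mL = 66.02797 mL/hr
Volume infused = 66.02797 mL/hr × 1.9 hr = 125.4531 mL
Volume remaining = 152 − 125.4531 = 26.54686 mL
Drug remaining = 26.54686 mL × 32.89474 mcg/mL = 873.2518 mcg

873 mcg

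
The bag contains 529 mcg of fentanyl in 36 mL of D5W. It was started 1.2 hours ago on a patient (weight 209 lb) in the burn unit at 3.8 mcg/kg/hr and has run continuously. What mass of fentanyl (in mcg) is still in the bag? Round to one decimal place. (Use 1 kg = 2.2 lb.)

Weight = 209 lb ÷ 2.2 lb/kg = 95 kg
Dose = 3.8 mcg/kg/hr × 95 kg = 361 mcg/hr
Concentration = 529 mcg ÷ 36 mL = 14.69444 mcg/mL
Rate = 361 mcg/hr ÷ 14.69444 mcg/mL = 24.56711 mL/hr
Volume infused = 24.56711 mL/hr × 1.2 hr = 29.48053 mL
Volume remaining = 36 − 29.48053 = 6.519471 mL
Drug remaining = 6.519471 mL × 14.69444 mcg/mL = 95.8 mcg

95.8 mcg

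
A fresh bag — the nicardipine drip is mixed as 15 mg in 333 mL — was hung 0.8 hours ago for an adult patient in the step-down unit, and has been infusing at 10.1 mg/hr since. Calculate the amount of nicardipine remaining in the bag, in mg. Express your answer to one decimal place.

6.9 mg

Concentration = 15 mg ÷ 333 mL = 0.04504505 mg/mL
Rate = 10.1 mg/hr ÷ 0.04504505 mg/mL = 224.22 mL/hr
Volume infused = 224.22 mL/hr × 0.8 hr = 179.376 mL
Volume remaining = 333 − 179.376 = 153.624 mL
Drug remaining = 153.624 mL × 0.04504505 mg/mL = 6.92 mg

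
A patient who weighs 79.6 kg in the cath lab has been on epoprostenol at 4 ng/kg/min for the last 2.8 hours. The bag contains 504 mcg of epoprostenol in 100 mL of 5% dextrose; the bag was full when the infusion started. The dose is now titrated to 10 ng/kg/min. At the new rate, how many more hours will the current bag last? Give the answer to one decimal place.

Initial rate:
Dose = 4 ng/kg/min × 79.6 kg = 318.4 ng/min
318.4 ng/min × 60 min/hr = 19104 ng/hr
Concentration = 504 mcg ÷ 100 mL = 5.04 mcg/mL = 5040 ng/mL
Rate = 19104 ng/hr ÷ 5040 ng/mL = 3.790476 mL/hr
Volume infused so far = 3.790476 mL/hr × 2.8 hr = 10.61333 mL
Volume remaining = 100 − 10.61333 = 89.38667 mL
New rate:
Dose = 10 ng/kg/min × 79.6 kg = 796 ng/min
796 ng/min × 60 min/hr = 47760 ng/hr
Rate = 47760 ng/hr ÷ 5040 ng/mL = 9.47619 mL/hr
Time remaining = 89.38667 mL ÷ 9.47619 mL/hr = 9.432764 hr

9.4 hours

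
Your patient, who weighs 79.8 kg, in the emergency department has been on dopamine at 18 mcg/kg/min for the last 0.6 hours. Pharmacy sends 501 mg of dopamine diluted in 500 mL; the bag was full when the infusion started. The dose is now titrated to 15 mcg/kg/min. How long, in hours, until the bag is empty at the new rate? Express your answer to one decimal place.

Initial rate:
Dose = 18 mcg/kg/min × 79.8 kg = 1436.4 mcg/min
1436.4 mcg/min × 60 min/hr = 86184 mcg/hr
Concentration = 501 mg ÷ 500 mL = 1.002 mg/mL = 1002 mcg/mL
Rate = 86184 mcg/hr ÷ 1002 mcg/mL = 86.01198 mL/hr
Volume infused so far = 86.01198 mL/hr × 0.6 hr = 51.60719 mL
Volume remaining = 500 − 51.60719 = 448.3928 mL
New rate:
Dose = 15 mcg/kg/min × 79.8 kg = 1197 mcg/min
1197 mcg/min × 60 min/hr = 71820 mcg/hr
Rate = 71820 mcg/hr ÷ 1002 mcg/mL = 71.67665 mL/hr
Time remaining = 448.3928 mL ÷ 71.67665 mL/hr = 6.255773 hr

6.3 hours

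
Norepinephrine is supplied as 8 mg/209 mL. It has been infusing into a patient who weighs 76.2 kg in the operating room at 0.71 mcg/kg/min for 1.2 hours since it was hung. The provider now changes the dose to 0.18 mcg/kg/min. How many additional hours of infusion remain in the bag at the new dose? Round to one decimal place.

Initial rate:
Dose = 0.71 mcg/kg/min × 76.2 kg = 54.102 mcg/min
54.102 mcg/min × 60 min/hr = 3246.12 mcg/hr
Concentration = 8 mg ÷ 209 mL = 0.03827751 mg/mL = 38.27751 mcg/mL
Rate = 3246.12 mcg/hr ÷ 38.27751 mcg/mL = 84.80488 mL/hr
Volume infused so far = 84.80488 mL/hr × 1.2 hr = 101.7659 mL
Volume remaining = 209 − 101.7659 = 107.2341 mL
New rate:
Dose = 0.18 mcg/kg/min × 76.2 kg = 13.716 mcg/min
13.716 mcg/min × 60 min/hr = 822.96 mcg/hr
Rate = 822.96 mcg/hr ÷ 38.27751 mcg/mL = 21.49983 mL/hr
Time remaining = 107.2341 mL ÷ 21.49983 mL/hr = 4.987674 hr

5.0 hours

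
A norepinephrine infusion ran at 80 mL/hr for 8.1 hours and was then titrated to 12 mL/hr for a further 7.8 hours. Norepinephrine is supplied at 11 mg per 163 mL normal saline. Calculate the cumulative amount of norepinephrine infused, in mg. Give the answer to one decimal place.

50.0 mg

Concentration = 11 mg ÷ 163 mL = 0.06748466 mg/mL
Stage 1: 80 mL/hr × 8.1 hr = 648 mL → 648 mL × 0.06748466 mg/mL = 43.73006 mg
Stage 2: 12 mL/hr × 7.8 hr = 93.6 mL → 93.6 mL × 0.06748466 mg/mL = 6.316564 mg
Total = 43.73006 + 6.316564 = 50.04663 mg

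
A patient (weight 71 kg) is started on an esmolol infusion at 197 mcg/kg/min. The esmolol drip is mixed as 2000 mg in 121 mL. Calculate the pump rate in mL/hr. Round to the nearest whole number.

51 mL/hr

Dose = 197 mcg/kg/min × 71 kg = 13987 mcg/min
13987 mcg/min × 60 min/hr = 839220 mcg/hr
Concentration = 2000 mg ÷ 121 mL = 16.52893 mg/mL = 16528.93 mcg/mL
Rate = 839220 mcg/hr ÷ 16528.93 mcg/mL = 50.77281 mL/hr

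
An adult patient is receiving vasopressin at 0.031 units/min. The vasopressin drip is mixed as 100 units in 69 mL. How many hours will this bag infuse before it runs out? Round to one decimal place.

53.8 hours

0.031 units/min × 60 min/hr = 1.86 units/hr
Concentration = 100 units ÷ 69 mL = 1.449275 units/mL
Rate = 1.86 units/hr ÷ 1.449275 units/mL = 1.2834 mL/hr
Duration = 69 mL ÷ 1.2834 mL/hr = 53.76344 hr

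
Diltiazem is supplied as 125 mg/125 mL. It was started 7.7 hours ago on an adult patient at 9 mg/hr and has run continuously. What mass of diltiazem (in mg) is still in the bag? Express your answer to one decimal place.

Concentration = 125 mg ÷ 125 mL = 1 mg/mL
Rate = 9 mg/hr ÷ 1 mg/mL = 9 mL/hr
Volume infused = 9 mL/hr × 7.7 hr = 69.3 mL
Volume remaining = 125 − 69.3 = 55.7 mL
Drug remaining = 55.7 mL × 1 mg/mL = 55.7 mg

55.7 mg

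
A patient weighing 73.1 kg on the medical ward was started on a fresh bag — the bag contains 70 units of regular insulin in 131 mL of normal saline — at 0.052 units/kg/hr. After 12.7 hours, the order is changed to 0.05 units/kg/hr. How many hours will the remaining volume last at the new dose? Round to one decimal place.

5.9 hours

Initial rate:
Dose = 0.052 units/kg/hr × 73.1 kg = 3.8012 units/hr
Concentration = 70 units ÷ 131 mL = 0.5343511 units/mL
Rate = 3.8012 units/hr ÷ 0.5343511 units/mL = 7.113674 mL/hr
Volume infused so far = 7.113674 mL/hr × 12.7 hr = 90.34366 mL
Volume remaining = 131 − 90.34366 = 40.65634 mL
New rate:
Dose = 0.05 units/kg/hr × 73.1 kg = 3.655 units/hr
Rate = 3.655 units/hr ÷ 0.5343511 units/mL = 6.840071 mL/hr
Time remaining = 40.65634 mL ÷ 6.840071 mL/hr = 5.943847 hr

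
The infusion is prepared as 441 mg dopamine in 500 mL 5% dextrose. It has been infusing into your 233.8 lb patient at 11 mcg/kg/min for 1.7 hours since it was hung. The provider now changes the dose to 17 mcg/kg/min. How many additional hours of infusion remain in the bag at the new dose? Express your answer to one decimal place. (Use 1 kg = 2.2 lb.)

Initial rate:
Weight = 233.8 lb ÷ 2.2 lb/kg = 106.2727 kg
Dose = 11 mcg/kg/min × 106.2727 kg = 1169 mcg/min
1169 mcg/min × 60 min/hr = 70140 mcg/hr
Concentration = 441 mg ÷ 500 mL = 0.882 mg/mL = 882 mcg/mL
Rate = 70140 mcg/hr ÷ 882 mcg/mL = 79.52381 mL/hr
Volume infused so far = 79.52381 mL/hr × 1.7 hr = 135.1905 mL
Volume remaining = 500 − 135.1905 = 364.8095 mL
New rate:
Dose = 17 mcg/kg/min × 106.2727 kg = 1806.636 mcg/min
1806.636 mcg/min × 60 min/hr = 108398.2 mcg/hr
Rate = 108398.2 mcg/hr ÷ 882 mcg/mL = 122.9004 mL/hr
Time remaining = 364.8095 mL ÷ 122.9004 mL/hr = 2.968334 hr

3.0 hours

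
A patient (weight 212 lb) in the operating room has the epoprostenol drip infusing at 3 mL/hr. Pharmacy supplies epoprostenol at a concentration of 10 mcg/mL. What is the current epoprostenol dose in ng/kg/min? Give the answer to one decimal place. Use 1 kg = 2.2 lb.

Weight = 212 lb ÷ 2.2 lb/kg = 96.36364 kg
Concentration = 10 mcg/mL = 10000 ng/mL
Drug rate = 3 mL/hr × 10000 ng/mL = 30000 ng/hr
30000 ng/hr ÷ 60 min/hr = 500 ng/min
500 ng/min ÷ 96.36364 kg = 5.188679 ng/kg/min

5.2 ng/kg/min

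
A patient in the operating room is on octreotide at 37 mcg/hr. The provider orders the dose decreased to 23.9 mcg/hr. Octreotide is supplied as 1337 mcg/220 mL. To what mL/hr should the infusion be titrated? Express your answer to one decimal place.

3.9 mL/hr

Concentration = 1337 mcg ÷ 220 mL = 6.077273 mcg/mL
Rate = 23.9 mcg/hr ÷ 6.077273 mcg/mL = 3.932685 mL/hr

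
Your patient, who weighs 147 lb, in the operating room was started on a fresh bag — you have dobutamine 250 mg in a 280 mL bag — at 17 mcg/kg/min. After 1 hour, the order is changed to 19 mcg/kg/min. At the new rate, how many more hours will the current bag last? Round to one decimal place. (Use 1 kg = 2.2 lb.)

2.4 hours

Initial rate:
Weight = 147 lb ÷ 2.2 lb/kg = 66.81818 kg
Dose = 17 mcg/kg/min × 66.81818 kg = 1135.909 mcg/min
1135.909 mcg/min × 60 min/hr = 68154.55 mcg/hr
Concentration = 250 mg ÷ 280 mL = 0.8928571 mg/mL = 892.8571 mcg/mL
Rate = 68154.55 mcg/hr ÷ 892.8571 mcg/mL = 76.33309 mL/hr
Volume infused so far = 76.33309 mL/hr × 1 hr = 76.33309 mL
Volume remaining = 280 − 76.33309 = 203.6669 mL
New rate:
Dose = 19 mcg/kg/min × 66.81818 kg = 1269.545 mcg/min
1269.545 mcg/min × 60 min/hr = 76172.73 mcg/hr
Rate = 76172.73 mcg/hr ÷ 892.8571 mcg/mL = 85.31345 mL/hr
Time remaining = 203.6669 mL ÷ 85.31345 mL/hr = 2.387278 hr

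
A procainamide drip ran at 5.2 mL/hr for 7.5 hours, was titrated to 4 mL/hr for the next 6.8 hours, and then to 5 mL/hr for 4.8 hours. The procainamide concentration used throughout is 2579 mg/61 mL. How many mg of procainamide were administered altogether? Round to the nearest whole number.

3814 mg

Concentration = 2579 mg ÷ 61 mL = 42.27869 mg/mL
Stage 1: 5.2 mL/hr × 7.5 hr = 39 mL → 39 mL × 42.27869 mg/mL = 1648.869 mg
Stage 2: 4 mL/hr × 6.8 hr = 27.2 mL → 27.2 mL × 42.27869 mg/mL = 1149.98 mg
Stage 3: 5 mL/hr × 4.8 hr = 24 mL → 24 mL × 42.27869 mg/mL = 1014.689 mg
Total = 1648.869 + 1149.98 + 1014.689 = 3813.538 mg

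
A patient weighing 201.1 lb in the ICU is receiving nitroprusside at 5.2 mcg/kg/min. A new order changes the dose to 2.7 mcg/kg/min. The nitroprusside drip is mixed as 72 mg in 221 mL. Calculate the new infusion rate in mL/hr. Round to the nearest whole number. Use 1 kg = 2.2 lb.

Weight = 201.1 lb ÷ 2.2 lb/kg = 91.40909 kg
Dose = 2.7 mcg/kg/min × 91.40909 kg = 246.8045 mcg/min
246.8045 mcg/min × 60 min/hr = 14808.27 mcg/hr
Concentration = 72 mg ÷ 221 mL = 0.3257919 mg/mL = 325.7919 mcg/mL
Rate = 14808.27 mcg/hr ÷ 325.7919 mcg/mL = 45.45317 mL/hr

45 mL/hr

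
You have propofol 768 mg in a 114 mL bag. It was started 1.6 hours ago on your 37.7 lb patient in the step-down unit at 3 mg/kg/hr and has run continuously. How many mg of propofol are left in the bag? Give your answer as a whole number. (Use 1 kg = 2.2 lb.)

Weight = 37.7 lb ÷ 2.2 lb/kg = 17.13636 kg
Dose = 3 mg/kg/hr × 17.13636 kg = 51.40909 mg/hr
Concentration = 768 mg ÷ 114 mL = 6.736842 mg/mL
Rate = 51.40909 mg/hr ÷ 6.736842 mg/mL = 7.631037 mL/hr
Volume infused = 7.631037 mL/hr × 1.6 hr = 12.20966 mL
Volume remaining = 114 − 12.20966 = 101.7903 mL
Drug remaining = 101.7903 mL × 6.736842 mg/mL = 685.7455 mg

686 mg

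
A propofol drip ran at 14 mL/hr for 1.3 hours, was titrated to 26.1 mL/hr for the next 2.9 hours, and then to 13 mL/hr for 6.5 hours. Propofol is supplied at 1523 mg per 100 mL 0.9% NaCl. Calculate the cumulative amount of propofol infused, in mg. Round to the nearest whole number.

2717 mg

Concentration = 1523 mg ÷ 100 mL = 15.23 mg/mL
Stage 1: 14 mL/hr × 1.3 hr = 18.2 mL → 18.2 mL × 15.23 mg/mL = 277.186 mg
Stage 2: 26.1 mL/hr × 2.9 hr = 75.69 mL → 75.69 mL × 15.23 mg/mL = 1152.759 mg
Stage 3: 13 mL/hr × 6.5 hr = 84.5 mL → 84.5 mL × 15.23 mg/mL = 1286.935 mg
Total = 277.186 + 1152.759 + 1286.935 = 2716.88 mg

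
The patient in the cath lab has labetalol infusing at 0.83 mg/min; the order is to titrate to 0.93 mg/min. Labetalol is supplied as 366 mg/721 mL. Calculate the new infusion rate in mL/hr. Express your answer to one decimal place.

0.93 mg/min × 60 min/hr = 55.8 mg/hr
Concentration = 366 mg ÷ 721 mL = 0.5076283 mg/mL
Rate = 55.8 mg/hr ÷ 0.5076283 mg/mL = 109.923 mL/hr

109.9 mL/hr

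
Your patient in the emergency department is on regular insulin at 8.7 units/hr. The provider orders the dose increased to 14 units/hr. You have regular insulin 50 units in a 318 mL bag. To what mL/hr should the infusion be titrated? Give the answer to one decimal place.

89.0 mL/hr

Concentration = 50 units ÷ 318 mL = 0.1572327 units/mL
Rate = 14 units/hr ÷ 0.1572327 units/mL = 89.04 mL/hr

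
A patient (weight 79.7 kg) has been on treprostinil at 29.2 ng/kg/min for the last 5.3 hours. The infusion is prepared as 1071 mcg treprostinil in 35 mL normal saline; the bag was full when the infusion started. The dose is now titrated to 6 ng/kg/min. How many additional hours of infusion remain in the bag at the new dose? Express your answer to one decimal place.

Initial rate:
Dose = 29.2 ng/kg/min × 79.7 kg = 2327.24 ng/min
2327.24 ng/min × 60 min/hr = 139634.4 ng/hr
Concentration = 1071 mcg ÷ 35 mL = 30.6 mcg/mL = 30600 ng/mL
Rate = 139634.4 ng/hr ÷ 30600 ng/mL = 4.563216 mL/hr
Volume infused so far = 4.563216 mL/hr × 5.3 hr = 24.18504 mL
Volume remaining = 35 − 24.18504 = 10.81496 mL
New rate:
Dose = 6 ng/kg/min × 79.7 kg = 478.2 ng/min
478.2 ng/min × 60 min/hr = 28692 ng/hr
Rate = 28692 ng/hr ÷ 30600 ng/mL = 0.9376471 mL/hr
Time remaining = 10.81496 mL ÷ 0.9376471 mL/hr = 11.53414 hr

11.5 hours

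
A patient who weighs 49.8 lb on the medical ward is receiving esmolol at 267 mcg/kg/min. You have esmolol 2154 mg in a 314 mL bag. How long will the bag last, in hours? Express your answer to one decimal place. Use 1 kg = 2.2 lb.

Weight = 49.8 lb ÷ 2.2 lb/kg = 22.63636 kg
Dose = 267 mcg/kg/min × 22.63636 kg = 6043.909 mcg/min
6043.909 mcg/min × 60 min/hr = 362634.5 mcg/hr
Concentration = 2154 mg ÷ 314 mL = 6.859873 mg/mL = 6859.873 mcg/mL
Rate = 362634.5 mcg/hr ÷ 6859.873 mcg/mL = 52.86316 mL/hr
Duration = 314 mL ÷ 52.86316 mL/hr = 5.939864 hr

5.9 hours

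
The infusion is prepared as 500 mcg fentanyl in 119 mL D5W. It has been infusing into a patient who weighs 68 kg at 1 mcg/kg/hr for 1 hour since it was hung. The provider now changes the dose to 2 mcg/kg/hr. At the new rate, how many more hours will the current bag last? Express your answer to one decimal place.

Initial rate:
Dose = 1 mcg/kg/hr × 68 kg = 68 mcg/hr
Concentration = 500 mcg ÷ 119 mL = 4.201681 mcg/mL
Rate = 68 mcg/hr ÷ 4.201681 mcg/mL = 16.184 mL/hr
Volume infused so far = 16.184 mL/hr × 1 hr = 16.184 mL
Volume remaining = 119 − 16.184 = 102.816 mL
New rate:
Dose = 2 mcg/kg/hr × 68 kg = 136 mcg/hr
Rate = 136 mcg/hr ÷ 4.201681 mcg/mL = 32.368 mL/hr
Time remaining = 102.816 mL ÷ 32.368 mL/hr = 3.176471 hr

3.2 hours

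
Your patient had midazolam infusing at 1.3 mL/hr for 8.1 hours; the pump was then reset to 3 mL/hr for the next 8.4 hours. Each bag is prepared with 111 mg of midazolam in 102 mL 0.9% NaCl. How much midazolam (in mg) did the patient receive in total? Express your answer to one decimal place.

38.9 mg

Concentration = 111 mg ÷ 102 mL = 1.088235 mg/mL
Stage 1: 1.3 mL/hr × 8.1 hr = 10.53 mL → 10.53 mL × 1.088235 mg/mL = 11.45912 mg
Stage 2: 3 mL/hr × 8.4 hr = 25.2 mL → 25.2 mL × 1.088235 mg/mL = 27.42353 mg
Total = 11.45912 + 27.42353 = 38.88265 mg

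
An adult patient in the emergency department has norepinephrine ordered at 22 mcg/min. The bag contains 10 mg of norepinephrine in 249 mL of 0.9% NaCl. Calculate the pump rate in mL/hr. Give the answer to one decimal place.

22 mcg/min × 60 min/hr = 1320 mcg/hr
Concentration = 10 mg ÷ 249 mL = 0.04016064 mg/mL = 40.16064 mcg/mL
Rate = 1320 mcg/hr ÷ 40.16064 mcg/mL = 32.868 mL/hr

32.9 mL/hr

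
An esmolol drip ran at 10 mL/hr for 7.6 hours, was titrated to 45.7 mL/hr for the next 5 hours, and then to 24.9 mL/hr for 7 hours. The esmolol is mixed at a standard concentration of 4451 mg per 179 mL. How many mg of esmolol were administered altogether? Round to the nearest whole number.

11906 mg

Concentration = 4451 mg ÷ 179 mL = 24.86592 mg/mL
Stage 1: 10 mL/hr × 7.6 hr = 76 mL → 76 mL × 24.86592 mg/mL = 1889.81 mg
Stage 2: 45.7 mL/hr × 5 hr = 228.5 mL → 228.5 mL × 24.86592 mg/mL = 5681.863 mg
Stage 3: 24.9 mL/hr × 7 hr = 174.3 mL → 174.3 mL × 24.86592 mg/mL = 4334.13 mg
Total = 1889.81 + 5681.863 + 4334.13 = 11905.8 mg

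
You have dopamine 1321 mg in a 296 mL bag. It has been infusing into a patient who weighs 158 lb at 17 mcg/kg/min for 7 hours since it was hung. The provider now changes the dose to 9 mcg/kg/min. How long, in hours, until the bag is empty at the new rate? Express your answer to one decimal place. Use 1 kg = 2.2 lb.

20.8 hours

Initial rate:
Weight = 158 lb ÷ 2.2 lb/kg = 71.81818 kg
Dose = 17 mcg/kg/min × 71.81818 kg = 1220.909 mcg/min
1220.909 mcg/min × 60 min/hr = 73254.55 mcg/hr
Concentration = 1321 mg ÷ 296 mL = 4.462838 mg/mL = 4462.838 mcg/mL
Rate = 73254.55 mcg/hr ÷ 4462.838 mcg/mL = 16.41434 mL/hr
Volume infused so far = 16.41434 mL/hr × 7 hr = 114.9004 mL
Volume remaining = 296 − 114.9004 = 181.0996 mL
New rate:
Dose = 9 mcg/kg/min × 71.81818 kg = 646.3636 mcg/min
646.3636 mcg/min × 60 min/hr = 38781.82 mcg/hr
Rate = 38781.82 mcg/hr ÷ 4462.838 mcg/mL = 8.689946 mL/hr
Time remaining = 181.0996 mL ÷ 8.689946 mL/hr = 20.84013 hr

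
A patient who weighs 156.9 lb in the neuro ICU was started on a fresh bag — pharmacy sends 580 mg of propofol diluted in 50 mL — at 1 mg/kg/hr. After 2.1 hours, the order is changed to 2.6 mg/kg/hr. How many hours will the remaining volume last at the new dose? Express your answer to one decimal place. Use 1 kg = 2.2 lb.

2.3 hours

Initial rate:
Weight = 156.9 lb ÷ 2.2 lb/kg = 71.31818 kg
Dose = 1 mg/kg/hr × 71.31818 kg = 71.31818 mg/hr
Concentration = 580 mg ÷ 50 mL = 11.6 mg/mL
Rate = 71.31818 mg/hr ÷ 11.6 mg/mL = 6.148119 mL/hr
Volume infused so far = 6.148119 mL/hr × 2.1 hr = 12.91105 mL
Volume remaining = 50 − 12.91105 = 37.08895 mL
New rate:
Dose = 2.6 mg/kg/hr × 71.31818 kg = 185.4273 mg/hr
Rate = 185.4273 mg/hr ÷ 11.6 mg/mL = 15.98511 mL/hr
Time remaining = 37.08895 mL ÷ 15.98511 mL/hr = 2.320219 hr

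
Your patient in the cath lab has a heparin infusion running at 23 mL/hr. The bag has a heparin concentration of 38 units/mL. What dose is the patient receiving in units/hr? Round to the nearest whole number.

874 units/hr

Drug rate = 23 mL/hr × 38 units/mL = 874 units/hr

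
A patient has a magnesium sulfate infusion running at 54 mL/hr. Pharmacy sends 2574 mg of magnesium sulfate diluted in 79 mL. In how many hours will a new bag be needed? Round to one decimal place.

Duration = 79 mL ÷ 54 mL/hr = 1.462963 hr

1.5 hours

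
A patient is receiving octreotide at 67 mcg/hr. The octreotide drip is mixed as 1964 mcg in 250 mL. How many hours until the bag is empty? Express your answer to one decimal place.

Concentration = 1964 mcg ÷ 250 mL = 7.856 mcg/mL
Rate = 67 mcg/hr ÷ 7.856 mcg/mL = 8.528513 mL/hr
Duration = 250 mL ÷ 8.528513 mL/hr = 29.31343 hr

29.3 hours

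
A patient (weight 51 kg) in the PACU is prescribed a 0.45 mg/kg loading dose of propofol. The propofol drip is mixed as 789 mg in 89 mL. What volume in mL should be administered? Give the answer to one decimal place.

Dose = 0.45 mg/kg × 51 kg = 22.95 mg
Concentration = 789 mg ÷ 89 mL = 8.865169 mg/mL
Volume = 22.95 mg ÷ 8.865169 mg/mL = 2.588783 mL

2.6 mL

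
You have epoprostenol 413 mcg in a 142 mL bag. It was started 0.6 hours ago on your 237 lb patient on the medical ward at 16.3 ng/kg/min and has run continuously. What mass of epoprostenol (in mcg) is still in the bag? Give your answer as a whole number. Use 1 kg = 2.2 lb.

Weight = 237 lb ÷ 2.2 lb/kg = 107.7273 kg
Dose = 16.3 ng/kg/min × 107.7273 kg = 1755.955 ng/min
1755.955 ng/min × 60 min/hr = 105357.3 ng/hr
Concentration = 413 mcg ÷ 142 mL = 2.908451 mcg/mL = 2908.451 ng/mL
Rate = 105357.3 ng/hr ÷ 2908.451 ng/mL = 36.22453 mL/hr
Volume infused = 36.22453 mL/hr × 0.6 hr = 21.73472 mL
Volume remaining = 142 − 21.73472 = 120.2653 mL
Drug remaining = 120.2653 mL × 2908.451 ng/mL = 349785.6 ng = 349.7856 mcg

350 mcg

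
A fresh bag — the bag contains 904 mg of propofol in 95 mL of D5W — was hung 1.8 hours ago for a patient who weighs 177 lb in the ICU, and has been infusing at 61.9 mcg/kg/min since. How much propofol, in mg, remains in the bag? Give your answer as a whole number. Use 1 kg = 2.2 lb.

366 mg

Weight = 177 lb ÷ 2.2 lb/kg = 80.45455 kg
Dose = 61.9 mcg/kg/min × 80.45455 kg = 4980.136 mcg/min
4980.136 mcg/min × 60 min/hr = 298808.2 mcg/hr
Concentration = 904 mg ÷ 95 mL = 9.515789 mg/mL = 9515.789 mcg/mL
Rate = 298808.2 mcg/hr ÷ 9515.789 mcg/mL = 31.4013 mL/hr
Volume infused = 31.4013 mL/hr × 1.8 hr = 56.52234 mL
Volume remaining = 95 − 56.52234 = 38.47766 mL
Drug remaining = 38.47766 mL × 9515.789 mcg/mL = 366145.3 mcg = 366.1453 mg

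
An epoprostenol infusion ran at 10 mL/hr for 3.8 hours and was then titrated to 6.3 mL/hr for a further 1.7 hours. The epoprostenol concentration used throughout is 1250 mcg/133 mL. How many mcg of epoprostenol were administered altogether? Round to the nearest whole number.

458 mcg

Concentration = 1250 mcg ÷ 133 mL = 9.398496 mcg/mL
Stage 1: 10 mL/hr × 3.8 hr = 38 mL → 38 mL × 9.398496 mcg/mL = 357.1429 mcg
Stage 2: 6.3 mL/hr × 1.7 hr = 10.71 mL → 10.71 mL × 9.398496 mcg/mL = 100.6579 mcg
Total = 357.1429 + 100.6579 = 457.8008 mcg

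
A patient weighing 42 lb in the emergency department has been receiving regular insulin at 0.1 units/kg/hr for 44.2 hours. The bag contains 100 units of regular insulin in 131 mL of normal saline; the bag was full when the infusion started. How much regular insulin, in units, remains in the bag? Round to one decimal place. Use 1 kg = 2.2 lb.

Weight = 42 lb ÷ 2.2 lb/kg = 19.09091 kg
Dose = 0.1 units/kg/hr × 19.09091 kg = 1.909091 units/hr
Concentration = 100 units ÷ 131 mL = 0.7633588 units/mL
Rate = 1.909091 units/hr ÷ 0.7633588 units/mL = 2.500909 mL/hr
Volume infused = 2.500909 mL/hr × 44.2 hr = 110.5402 mL
Volume remaining = 131 − 110.5402 = 20.45982 mL
Drug remaining = 20.45982 mL × 0.7633588 units/mL = 15.61818 units

15.6 units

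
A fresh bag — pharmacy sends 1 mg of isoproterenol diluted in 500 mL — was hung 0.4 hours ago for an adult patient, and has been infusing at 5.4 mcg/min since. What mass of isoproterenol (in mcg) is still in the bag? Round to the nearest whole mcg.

5.4 mcg/min × 60 min/hr = 324 mcg/hr
Concentration = 1 mg ÷ 500 mL = 0.002 mg/mL = 2 mcg/mL
Rate = 324 mcg/hr ÷ 2 mcg/mL = 162 mL/hr
Volume infused = 162 mL/hr × 0.4 hr = 64.8 mL
Volume remaining = 500 − 64.8 = 435.2 mL
Drug remaining = 435.2 mL × 2 mcg/mL = 870.4 mcg

870 mcg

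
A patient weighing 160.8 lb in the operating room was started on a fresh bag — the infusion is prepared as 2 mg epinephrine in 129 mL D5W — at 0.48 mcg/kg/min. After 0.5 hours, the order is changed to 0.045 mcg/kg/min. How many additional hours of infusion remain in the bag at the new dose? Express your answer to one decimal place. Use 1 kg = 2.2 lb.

Initial rate:
Weight = 160.8 lb ÷ 2.2 lb/kg = 73.09091 kg
Dose = 0.48 mcg/kg/min × 73.09091 kg = 35.08364 mcg/min
35.08364 mcg/min × 60 min/hr = 2105.018 mcg/hr
Concentration = 2 mg ÷ 129 mL = 0.01550388 mg/mL = 15.50388 mcg/mL
Rate = 2105.018 mcg/hr ÷ 15.50388 mcg/mL = 135.7737 mL/hr
Volume infused so far = 135.7737 mL/hr × 0.5 hr = 67.88684 mL
Volume remaining = 129 − 67.88684 = 61.11316 mL
New rate:
Dose = 0.045 mcg/kg/min × 73.09091 kg = 3.289091 mcg/min
3.289091 mcg/min × 60 min/hr = 197.3455 mcg/hr
Rate = 197.3455 mcg/hr ÷ 15.50388 mcg/mL = 12.72878 mL/hr
Time remaining = 61.11316 mL ÷ 12.72878 mL/hr = 4.801179 hr

4.8 hours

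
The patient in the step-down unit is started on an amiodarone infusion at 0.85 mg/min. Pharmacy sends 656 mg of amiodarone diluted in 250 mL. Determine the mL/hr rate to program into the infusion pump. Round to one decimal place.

19.4 mL/hr

0.85 mg/min × 60 min/hr = 51 mg/hr
Concentration = 656 mg ÷ 250 mL = 2.624 mg/mL
Rate = 51 mg/hr ÷ 2.624 mg/mL = 19.43598 mL/hr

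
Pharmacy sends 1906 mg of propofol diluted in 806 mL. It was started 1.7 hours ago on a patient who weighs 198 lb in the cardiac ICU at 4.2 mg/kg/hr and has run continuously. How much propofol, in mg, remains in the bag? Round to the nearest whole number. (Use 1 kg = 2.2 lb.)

1263 mg

Weight = 198 lb ÷ 2.2 lb/kg = 90 kg
Dose = 4.2 mg/kg/hr × 90 kg = 378 mg/hr
Concentration = 1906 mg ÷ 806 mL = 2.364764 mg/mL
Rate = 378 mg/hr ÷ 2.364764 mg/mL = 159.8468 mL/hr
Volume infused = 159.8468 mL/hr × 1.7 hr = 271.7396 mL
Volume remaining = 806 − 271.7396 = 534.2604 mL
Drug remaining = 534.2604 mL × 2.364764 mg/mL = 1263.4 mg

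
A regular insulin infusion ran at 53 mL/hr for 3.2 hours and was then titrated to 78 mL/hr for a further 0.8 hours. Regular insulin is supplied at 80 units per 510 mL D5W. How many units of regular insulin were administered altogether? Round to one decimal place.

Concentration = 80 units ÷ 510 mL = 0.1568627 units/mL
Stage 1: 53 mL/hr × 3.2 hr = 169.6 mL → 169.6 mL × 0.1568627 units/mL = 26.60392 units
Stage 2: 78 mL/hr × 0.8 hr = 62.4 mL → 62.4 mL × 0.1568627 units/mL = 9.788235 units
Total = 26.60392 + 9.788235 = 36.39216 units

36.4 units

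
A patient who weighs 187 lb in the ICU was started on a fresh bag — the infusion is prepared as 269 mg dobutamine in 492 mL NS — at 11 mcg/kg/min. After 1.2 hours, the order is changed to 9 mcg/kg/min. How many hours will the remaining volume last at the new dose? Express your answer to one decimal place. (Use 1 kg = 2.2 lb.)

Initial rate:
Weight = 187 lb ÷ 2.2 lb/kg = 85 kg
Dose = 11 mcg/kg/min × 85 kg = 935 mcg/min
935 mcg/min × 60 min/hr = 56100 mcg/hr
Concentration = 269 mg ÷ 492 mL = 0.546748 mg/mL = 546.748 mcg/mL
Rate = 56100 mcg/hr ÷ 546.748 mcg/mL = 102.6067 mL/hr
Volume infused so far = 102.6067 mL/hr × 1.2 hr = 123.128 mL
Volume remaining = 492 − 123.128 = 368.872 mL
New rate:
Dose = 9 mcg/kg/min × 85 kg = 765 mcg/min
765 mcg/min × 60 min/hr = 45900 mcg/hr
Rate = 45900 mcg/hr ÷ 546.748 mcg/mL = 83.95093 mL/hr
Time remaining = 368.872 mL ÷ 83.95093 mL/hr = 4.3939 hr

4.4 hours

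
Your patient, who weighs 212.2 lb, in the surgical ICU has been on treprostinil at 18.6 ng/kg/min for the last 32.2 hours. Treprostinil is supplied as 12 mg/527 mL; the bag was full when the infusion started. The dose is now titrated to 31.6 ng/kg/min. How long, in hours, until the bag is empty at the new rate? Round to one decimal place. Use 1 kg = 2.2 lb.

46.7 hours

Initial rate:
Weight = 212.2 lb ÷ 2.2 lb/kg = 96.45455 kg
Dose = 18.6 ng/kg/min × 96.45455 kg = 1794.055 ng/min
1794.055 ng/min × 60 min/hr = 107643.3 ng/hr
Concentration = 12 mg ÷ 527 mL = 0.0227704 mg/mL = 22770.4 ng/mL
Rate = 107643.3 ng/hr ÷ 22770.4 ng/mL = 4.727334 mL/hr
Volume infused so far = 4.727334 mL/hr × 32.2 hr = 152.2201 mL
Volume remaining = 527 − 152.2201 = 374.7799 mL
New rate:
Dose = 31.6 ng/kg/min × 96.45455 kg = 3047.964 ng/min
3047.964 ng/min × 60 min/hr = 182877.8 ng/hr
Rate = 182877.8 ng/hr ÷ 22770.4 ng/mL = 8.031384 mL/hr
Time remaining = 374.7799 mL ÷ 8.031384 mL/hr = 46.66442 hr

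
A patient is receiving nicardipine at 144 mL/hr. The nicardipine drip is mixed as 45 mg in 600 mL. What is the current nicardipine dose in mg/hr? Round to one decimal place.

10.8 mg/hr

Concentration = 45 mg ÷ 600 mL = 0.075 mg/mL
Drug rate = 144 mL/hr × 0.075 mg/mL = 10.8 mg/hr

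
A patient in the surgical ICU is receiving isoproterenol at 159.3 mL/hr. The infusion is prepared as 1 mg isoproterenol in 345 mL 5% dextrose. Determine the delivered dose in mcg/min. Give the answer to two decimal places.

Concentration = 1 mg ÷ 345 mL = 0.002898551 mg/mL = 2.898551 mcg/mL
Drug rate = 159.3 mL/hr × 2.898551 mcg/mL = 461.7391 mcg/hr
461.7391 mcg/hr ÷ 60 min/hr = 7.695652 mcg/min

7.70 mcg/min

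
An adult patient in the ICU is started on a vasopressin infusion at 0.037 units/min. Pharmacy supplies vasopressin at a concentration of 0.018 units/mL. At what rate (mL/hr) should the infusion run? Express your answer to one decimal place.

0.037 units/min × 60 min/hr = 2.22 units/hr
Rate = 2.22 units/hr ÷ 0.018 units/mL = 123.3333 mL/hr

123.3 mL/hr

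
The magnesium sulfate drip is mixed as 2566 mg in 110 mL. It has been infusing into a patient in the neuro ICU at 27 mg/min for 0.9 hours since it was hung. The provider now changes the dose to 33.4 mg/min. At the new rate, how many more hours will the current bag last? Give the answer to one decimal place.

Initial rate:
27 mg/min × 60 min/hr = 1620 mg/hr
Concentration = 2566 mg ÷ 110 mL = 23.32727 mg/mL
Rate = 1620 mg/hr ÷ 23.32727 mg/mL = 69.44661 mL/hr
Volume infused so far = 69.44661 mL/hr × 0.9 hr = 62.50195 mL
Volume remaining = 110 − 62.50195 = 47.49805 mL
New rate:
33.4 mg/min × 60 min/hr = 2004 mg/hr
Rate = 2004 mg/hr ÷ 23.32727 mg/mL = 85.90803 mL/hr
Time remaining = 47.49805 mL ÷ 85.90803 mL/hr = 0.5528942 hr

0.6 hours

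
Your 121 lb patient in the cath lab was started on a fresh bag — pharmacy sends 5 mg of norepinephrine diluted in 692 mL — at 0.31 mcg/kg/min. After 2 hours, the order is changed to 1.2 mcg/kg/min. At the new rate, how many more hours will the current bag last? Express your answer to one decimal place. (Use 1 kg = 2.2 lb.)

Initial rate:
Weight = 121 lb ÷ 2.2 lb/kg = 55 kg
Dose = 0.31 mcg/kg/min × 55 kg = 17.05 mcg/min
17.05 mcg/min × 60 min/hr = 1023 mcg/hr
Concentration = 5 mg ÷ 692 mL = 0.007225434 mg/mL = 7.225434 mcg/mL
Rate = 1023 mcg/hr ÷ 7.225434 mcg/mL = 141.5832 mL/hr
Volume infused so far = 141.5832 mL/hr × 2 hr = 283.1664 mL
Volume remaining = 692 − 283.1664 = 408.8336 mL
New rate:
Dose = 1.2 mcg/kg/min × 55 kg = 66 mcg/min
66 mcg/min × 60 min/hr = 3960 mcg/hr
Rate = 3960 mcg/hr ÷ 7.225434 mcg/mL = 548.064 mL/hr
Time remaining = 408.8336 mL ÷ 548.064 mL/hr = 0.7459596 hr

0.7 hours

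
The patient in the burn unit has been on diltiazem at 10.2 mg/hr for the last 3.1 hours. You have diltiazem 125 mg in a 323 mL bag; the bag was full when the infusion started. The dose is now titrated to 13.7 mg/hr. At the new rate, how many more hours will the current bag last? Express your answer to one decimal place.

6.8 hours

Initial rate:
Concentration = 125 mg ÷ 323 mL = 0.3869969 mg/mL
Rate = 10.2 mg/hr ÷ 0.3869969 mg/mL = 26.3568 mL/hr
Volume infused so far = 26.3568 mL/hr × 3.1 hr = 81.70608 mL
Volume remaining = 323 − 81.70608 = 241.2939 mL
New rate:
Rate = 13.7 mg/hr ÷ 0.3869969 mg/mL = 35.4008 mL/hr
Time remaining = 241.2939 mL ÷ 35.4008 mL/hr = 6.816058 hr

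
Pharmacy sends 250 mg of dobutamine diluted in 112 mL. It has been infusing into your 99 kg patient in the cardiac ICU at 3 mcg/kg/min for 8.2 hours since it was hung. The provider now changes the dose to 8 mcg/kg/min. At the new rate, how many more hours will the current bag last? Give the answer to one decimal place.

Initial rate:
Dose = 3 mcg/kg/min × 99 kg = 297 mcg/min
297 mcg/min × 60 min/hr = 17820 mcg/hr
Concentration = 250 mg ÷ 112 mL = 2.232143 mg/mL = 2232.143 mcg/mL
Rate = 17820 mcg/hr ÷ 2232.143 mcg/mL = 7.98336 mL/hr
Volume infused so far = 7.98336 mL/hr × 8.2 hr = 65.46355 mL
Volume remaining = 112 − 65.46355 = 46.53645 mL
New rate:
Dose = 8 mcg/kg/min × 99 kg = 792 mcg/min
792 mcg/min × 60 min/hr = 47520 mcg/hr
Rate = 47520 mcg/hr ÷ 2232.143 mcg/mL = 21.28896 mL/hr
Time remaining = 46.53645 mL ÷ 21.28896 mL/hr = 2.185943 hr

2.2 hours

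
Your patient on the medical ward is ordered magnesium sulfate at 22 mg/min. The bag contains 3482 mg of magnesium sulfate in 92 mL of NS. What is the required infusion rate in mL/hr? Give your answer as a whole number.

22 mg/min × 60 min/hr = 1320 mg/hr
Concentration = 3482 mg ÷ 92 mL = 37.84783 mg/mL
Rate = 1320 mg/hr ÷ 37.84783 mg/mL = 34.87651 mL/hr

35 mL/hr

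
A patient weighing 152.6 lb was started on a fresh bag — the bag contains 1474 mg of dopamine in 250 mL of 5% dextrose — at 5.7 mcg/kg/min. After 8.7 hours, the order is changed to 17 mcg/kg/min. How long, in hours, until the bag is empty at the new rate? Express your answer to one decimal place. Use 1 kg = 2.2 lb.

17.9 hours

Initial rate:
Weight = 152.6 lb ÷ 2.2 lb/kg = 69.36364 kg
Dose = 5.7 mcg/kg/min × 69.36364 kg = 395.3727 mcg/min
395.3727 mcg/min × 60 min/hr = 23722.36 mcg/hr
Concentration = 1474 mg ÷ 250 mL = 5.896 mg/mL = 5896 mcg/mL
Rate = 23722.36 mcg/hr ÷ 5896 mcg/mL = 4.023467 mL/hr
Volume infused so far = 4.023467 mL/hr × 8.7 hr = 35.00417 mL
Volume remaining = 250 − 35.00417 = 214.9958 mL
New rate:
Dose = 17 mcg/kg/min × 69.36364 kg = 1179.182 mcg/min
1179.182 mcg/min × 60 min/hr = 70750.91 mcg/hr
Rate = 70750.91 mcg/hr ÷ 5896 mcg/mL = 11.99981 mL/hr
Time remaining = 214.9958 mL ÷ 11.99981 mL/hr = 17.9166 hr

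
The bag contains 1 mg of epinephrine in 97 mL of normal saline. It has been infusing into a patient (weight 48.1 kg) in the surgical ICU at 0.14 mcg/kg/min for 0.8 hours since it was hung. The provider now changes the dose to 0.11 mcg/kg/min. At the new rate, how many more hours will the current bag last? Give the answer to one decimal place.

2.1 hours

Initial rate:
Dose = 0.14 mcg/kg/min × 48.1 kg = 6.734 mcg/min
6.734 mcg/min × 60 min/hr = 404.04 mcg/hr
Concentration = 1 mg ÷ 97 mL = 0.01030928 mg/mL = 10.30928 mcg/mL
Rate = 404.04 mcg/hr ÷ 10.30928 mcg/mL = 39.19188 mL/hr
Volume infused so far = 39.19188 mL/hr × 0.8 hr = 31.3535 mL
Volume remaining = 97 − 31.3535 = 65.6465 mL
New rate:
Dose = 0.11 mcg/kg/min × 48.1 kg = 5.291 mcg/min
5.291 mcg/min × 60 min/hr = 317.46 mcg/hr
Rate = 317.46 mcg/hr ÷ 10.30928 mcg/mL = 30.79362 mL/hr
Time remaining = 65.6465 mL ÷ 30.79362 mL/hr = 2.131821 hr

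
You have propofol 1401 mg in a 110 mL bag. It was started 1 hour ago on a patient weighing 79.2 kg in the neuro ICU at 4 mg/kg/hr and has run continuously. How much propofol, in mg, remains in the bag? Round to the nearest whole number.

1084 mg

Dose = 4 mg/kg/hr × 79.2 kg = 316.8 mg/hr
Concentration = 1401 mg ÷ 110 mL = 12.73636 mg/mL
Rate = 316.8 mg/hr ÷ 12.73636 mg/mL = 24.87366 mL/hr
Volume infused = 24.87366 mL/hr × 1 hr = 24.87366 mL
Volume remaining = 110 − 24.87366 = 85.12634 mL
Drug remaining = 85.12634 mL × 12.73636 mg/mL = 1084.2 mg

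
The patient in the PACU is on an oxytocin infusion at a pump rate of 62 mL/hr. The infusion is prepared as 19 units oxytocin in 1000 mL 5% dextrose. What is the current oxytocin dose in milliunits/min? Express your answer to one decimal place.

19.6 milliunits/min

Concentration = 19 units ÷ 1000 mL = 0.019 units/mL = 19 milliunits/mL
Drug rate = 62 mL/hr × 19 milliunits/mL = 1178 milliunits/hr
1178 milliunits/hr ÷ 60 min/hr = 19.63333 milliunits/min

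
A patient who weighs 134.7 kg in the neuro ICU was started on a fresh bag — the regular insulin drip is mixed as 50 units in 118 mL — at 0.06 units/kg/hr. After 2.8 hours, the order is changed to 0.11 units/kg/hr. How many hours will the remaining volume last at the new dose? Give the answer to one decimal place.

Initial rate:
Dose = 0.06 units/kg/hr × 134.7 kg = 8.082 units/hr
Concentration = 50 units ÷ 118 mL = 0.4237288 units/mL
Rate = 8.082 units/hr ÷ 0.4237288 units/mL = 19.07352 mL/hr
Volume infused so far = 19.07352 mL/hr × 2.8 hr = 53.40586 mL
Volume remaining = 118 − 53.40586 = 64.59414 mL
New rate:
Dose = 0.11 units/kg/hr × 134.7 kg = 14.817 units/hr
Rate = 14.817 units/hr ÷ 0.4237288 units/mL = 34.96812 mL/hr
Time remaining = 64.59414 mL ÷ 34.96812 mL/hr = 1.84723 hr

1.8 hours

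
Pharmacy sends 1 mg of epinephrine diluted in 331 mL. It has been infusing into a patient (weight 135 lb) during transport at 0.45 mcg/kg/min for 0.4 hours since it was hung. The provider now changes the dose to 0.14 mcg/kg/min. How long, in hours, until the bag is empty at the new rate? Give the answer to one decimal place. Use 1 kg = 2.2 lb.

Initial rate:
Weight = 135 lb ÷ 2.2 lb/kg = 61.36364 kg
Dose = 0.45 mcg/kg/min × 61.36364 kg = 27.61364 mcg/min
27.61364 mcg/min × 60 min/hr = 1656.818 mcg/hr
Concentration = 1 mg ÷ 331 mL = 0.003021148 mg/mL = 3.021148 mcg/mL
Rate = 1656.818 mcg/hr ÷ 3.021148 mcg/mL = 548.4068 mL/hr
Volume infused so far = 548.4068 mL/hr × 0.4 hr = 219.3627 mL
Volume remaining = 331 − 219.3627 = 111.6373 mL
New rate:
Dose = 0.14 mcg/kg/min × 61.36364 kg = 8.590909 mcg/min
8.590909 mcg/min × 60 min/hr = 515.4545 mcg/hr
Rate = 515.4545 mcg/hr ÷ 3.021148 mcg/mL = 170.6155 mL/hr
Time remaining = 111.6373 mL ÷ 170.6155 mL/hr = 0.654321 hr

0.7 hours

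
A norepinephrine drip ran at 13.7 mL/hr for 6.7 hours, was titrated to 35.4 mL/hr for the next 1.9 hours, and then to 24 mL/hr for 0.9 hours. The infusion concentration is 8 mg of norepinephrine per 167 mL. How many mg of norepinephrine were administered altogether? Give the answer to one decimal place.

8.7 mg

Concentration = 8 mg ÷ 167 mL = 0.04790419 mg/mL
Stage 1: 13.7 mL/hr × 6.7 hr = 91.79 mL → 91.79 mL × 0.04790419 mg/mL = 4.397126 mg
Stage 2: 35.4 mL/hr × 1.9 hr = 67.26 mL → 67.26 mL × 0.04790419 mg/mL = 3.222036 mg
Stage 3: 24 mL/hr × 0.9 hr = 21.6 mL → 21.6 mL × 0.04790419 mg/mL = 1.034731 mg
Total = 4.397126 + 3.222036 + 1.034731 = 8.653892 mg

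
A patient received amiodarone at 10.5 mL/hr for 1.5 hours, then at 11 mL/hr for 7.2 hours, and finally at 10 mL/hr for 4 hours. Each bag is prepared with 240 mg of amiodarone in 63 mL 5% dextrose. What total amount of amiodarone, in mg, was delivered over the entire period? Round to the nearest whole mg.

514 mg

Concentration = 240 mg ÷ 63 mL = 3.809524 mg/mL
Stage 1: 10.5 mL/hr × 1.5 hr = 15.75 mL → 15.75 mL × 3.809524 mg/mL = 60 mg
Stage 2: 11 mL/hr × 7.2 hr = 79.2 mL → 79.2 mL × 3.809524 mg/mL = 301.7143 mg
Stage 3: 10 mL/hr × 4 hr = 40 mL → 40 mL × 3.809524 mg/mL = 152.381 mg
Total = 60 + 301.7143 + 152.381 = 514.0952 mg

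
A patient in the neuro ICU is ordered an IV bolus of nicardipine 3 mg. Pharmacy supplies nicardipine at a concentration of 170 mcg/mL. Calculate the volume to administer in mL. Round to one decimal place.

17.6 mL

Concentration = 170 mcg/mL = 0.17 mg/mL
Volume = 3 mg ÷ 0.17 mg/mL = 17.64706 mL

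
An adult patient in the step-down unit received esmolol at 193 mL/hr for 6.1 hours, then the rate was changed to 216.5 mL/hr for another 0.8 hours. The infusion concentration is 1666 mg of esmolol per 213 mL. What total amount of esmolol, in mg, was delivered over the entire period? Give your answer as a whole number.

10563 mg

Concentration = 1666 mg ÷ 213 mL = 7.821596 mg/mL
Stage 1: 193 mL/hr × 6.1 hr = 1177.3 mL → 1177.3 mL × 7.821596 mg/mL = 9208.365 mg
Stage 2: 216.5 mL/hr × 0.8 hr = 173.2 mL → 173.2 mL × 7.821596 mg/mL = 1354.7 mg
Total = 9208.365 + 1354.7 = 10563.07 mg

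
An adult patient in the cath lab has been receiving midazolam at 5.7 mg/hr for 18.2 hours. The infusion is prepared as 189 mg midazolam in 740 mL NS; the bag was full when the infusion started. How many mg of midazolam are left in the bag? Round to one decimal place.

85.3 mg

Concentration = 189 mg ÷ 740 mL = 0.2554054 mg/mL
Rate = 5.7 mg/hr ÷ 0.2554054 mg/mL = 22.31746 mL/hr
Volume infused = 22.31746 mL/hr × 18.2 hr = 406.1778 mL
Volume remaining = 740 − 406.1778 = 333.8222 mL
Drug remaining = 333.8222 mL × 0.2554054 mg/mL = 85.26 mg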